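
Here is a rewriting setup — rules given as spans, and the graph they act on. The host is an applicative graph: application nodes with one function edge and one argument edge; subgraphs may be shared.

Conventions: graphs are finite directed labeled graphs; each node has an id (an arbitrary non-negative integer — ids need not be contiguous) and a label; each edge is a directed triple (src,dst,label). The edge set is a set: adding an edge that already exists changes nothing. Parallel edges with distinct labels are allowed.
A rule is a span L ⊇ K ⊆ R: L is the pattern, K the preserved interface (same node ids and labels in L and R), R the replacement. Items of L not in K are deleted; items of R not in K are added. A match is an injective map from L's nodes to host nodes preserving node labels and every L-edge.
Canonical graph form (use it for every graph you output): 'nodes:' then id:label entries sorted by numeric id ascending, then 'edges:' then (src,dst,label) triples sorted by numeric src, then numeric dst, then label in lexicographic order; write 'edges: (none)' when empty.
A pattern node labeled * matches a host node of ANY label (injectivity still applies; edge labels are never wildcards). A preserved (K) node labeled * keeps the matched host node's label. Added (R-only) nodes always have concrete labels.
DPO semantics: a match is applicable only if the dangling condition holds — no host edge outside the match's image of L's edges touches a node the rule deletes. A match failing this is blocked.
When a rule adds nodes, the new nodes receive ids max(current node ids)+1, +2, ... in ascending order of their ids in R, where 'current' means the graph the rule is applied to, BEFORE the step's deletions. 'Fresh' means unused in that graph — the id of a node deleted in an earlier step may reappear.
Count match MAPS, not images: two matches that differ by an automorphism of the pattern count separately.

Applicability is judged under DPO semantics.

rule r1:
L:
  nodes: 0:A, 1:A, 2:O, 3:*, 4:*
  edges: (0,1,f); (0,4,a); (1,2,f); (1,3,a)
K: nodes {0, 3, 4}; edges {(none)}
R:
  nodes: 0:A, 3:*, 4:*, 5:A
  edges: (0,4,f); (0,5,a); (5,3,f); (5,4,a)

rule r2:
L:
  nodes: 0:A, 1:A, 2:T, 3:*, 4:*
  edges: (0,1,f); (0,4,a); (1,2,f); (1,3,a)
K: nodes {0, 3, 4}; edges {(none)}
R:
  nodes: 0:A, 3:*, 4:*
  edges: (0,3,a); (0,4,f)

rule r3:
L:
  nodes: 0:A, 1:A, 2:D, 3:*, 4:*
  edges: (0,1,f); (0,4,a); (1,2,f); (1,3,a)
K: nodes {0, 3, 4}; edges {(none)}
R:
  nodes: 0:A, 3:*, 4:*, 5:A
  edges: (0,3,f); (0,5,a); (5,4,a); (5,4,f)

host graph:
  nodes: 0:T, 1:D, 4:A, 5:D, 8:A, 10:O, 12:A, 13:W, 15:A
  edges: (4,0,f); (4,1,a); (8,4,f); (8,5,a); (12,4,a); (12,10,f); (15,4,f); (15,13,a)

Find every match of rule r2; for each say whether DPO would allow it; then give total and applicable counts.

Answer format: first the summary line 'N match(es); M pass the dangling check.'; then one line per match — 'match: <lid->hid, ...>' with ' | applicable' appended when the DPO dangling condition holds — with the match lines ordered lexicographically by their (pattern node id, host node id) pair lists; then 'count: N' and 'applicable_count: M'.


2 match(es); 0 pass the dangling check.
match: 0->8, 1->4, 2->0, 3->1, 4->5
match: 0->15, 1->4, 2->0, 3->1, 4->13
count: 2
applicable_count: 0


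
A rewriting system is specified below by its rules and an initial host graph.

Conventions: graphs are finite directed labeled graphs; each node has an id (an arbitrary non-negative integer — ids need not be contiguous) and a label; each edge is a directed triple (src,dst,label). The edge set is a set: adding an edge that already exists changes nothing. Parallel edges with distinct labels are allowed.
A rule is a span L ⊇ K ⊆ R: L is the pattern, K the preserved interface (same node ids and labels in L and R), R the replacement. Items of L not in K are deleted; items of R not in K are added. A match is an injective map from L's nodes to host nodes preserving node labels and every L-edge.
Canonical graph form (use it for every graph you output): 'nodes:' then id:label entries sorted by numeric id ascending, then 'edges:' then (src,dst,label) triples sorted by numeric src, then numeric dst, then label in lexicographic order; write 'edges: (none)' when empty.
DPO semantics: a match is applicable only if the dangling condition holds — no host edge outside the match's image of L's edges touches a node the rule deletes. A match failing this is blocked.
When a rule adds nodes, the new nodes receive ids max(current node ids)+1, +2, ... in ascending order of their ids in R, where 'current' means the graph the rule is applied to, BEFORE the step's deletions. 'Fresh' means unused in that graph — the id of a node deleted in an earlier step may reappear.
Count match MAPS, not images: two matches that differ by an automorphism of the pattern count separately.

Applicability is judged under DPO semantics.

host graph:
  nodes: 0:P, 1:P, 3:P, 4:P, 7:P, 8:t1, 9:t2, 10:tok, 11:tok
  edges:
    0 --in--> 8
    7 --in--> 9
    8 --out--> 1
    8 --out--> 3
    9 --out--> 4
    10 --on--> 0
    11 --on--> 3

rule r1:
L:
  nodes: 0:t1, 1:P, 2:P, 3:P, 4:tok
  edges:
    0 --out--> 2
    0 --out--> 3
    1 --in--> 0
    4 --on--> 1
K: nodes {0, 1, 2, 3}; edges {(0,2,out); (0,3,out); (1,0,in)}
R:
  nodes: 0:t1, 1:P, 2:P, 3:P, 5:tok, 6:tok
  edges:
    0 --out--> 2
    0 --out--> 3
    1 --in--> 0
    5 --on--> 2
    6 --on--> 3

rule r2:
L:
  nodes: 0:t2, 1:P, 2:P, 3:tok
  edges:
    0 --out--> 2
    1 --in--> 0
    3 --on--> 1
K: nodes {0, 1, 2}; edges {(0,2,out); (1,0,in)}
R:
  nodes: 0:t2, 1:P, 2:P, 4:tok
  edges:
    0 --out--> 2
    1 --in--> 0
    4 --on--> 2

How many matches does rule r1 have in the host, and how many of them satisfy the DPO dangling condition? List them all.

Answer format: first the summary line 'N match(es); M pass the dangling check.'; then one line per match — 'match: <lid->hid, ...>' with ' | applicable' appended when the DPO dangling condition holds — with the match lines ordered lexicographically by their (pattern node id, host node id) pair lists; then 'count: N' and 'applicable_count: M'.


2 match(es); 2 pass the dangling check.
match: 0->8, 1->0, 2->1, 3->3, 4->10 | applicable
match: 0->8, 1->0, 2->3, 3->1, 4->10 | applicable
count: 2
applicable_count: 2


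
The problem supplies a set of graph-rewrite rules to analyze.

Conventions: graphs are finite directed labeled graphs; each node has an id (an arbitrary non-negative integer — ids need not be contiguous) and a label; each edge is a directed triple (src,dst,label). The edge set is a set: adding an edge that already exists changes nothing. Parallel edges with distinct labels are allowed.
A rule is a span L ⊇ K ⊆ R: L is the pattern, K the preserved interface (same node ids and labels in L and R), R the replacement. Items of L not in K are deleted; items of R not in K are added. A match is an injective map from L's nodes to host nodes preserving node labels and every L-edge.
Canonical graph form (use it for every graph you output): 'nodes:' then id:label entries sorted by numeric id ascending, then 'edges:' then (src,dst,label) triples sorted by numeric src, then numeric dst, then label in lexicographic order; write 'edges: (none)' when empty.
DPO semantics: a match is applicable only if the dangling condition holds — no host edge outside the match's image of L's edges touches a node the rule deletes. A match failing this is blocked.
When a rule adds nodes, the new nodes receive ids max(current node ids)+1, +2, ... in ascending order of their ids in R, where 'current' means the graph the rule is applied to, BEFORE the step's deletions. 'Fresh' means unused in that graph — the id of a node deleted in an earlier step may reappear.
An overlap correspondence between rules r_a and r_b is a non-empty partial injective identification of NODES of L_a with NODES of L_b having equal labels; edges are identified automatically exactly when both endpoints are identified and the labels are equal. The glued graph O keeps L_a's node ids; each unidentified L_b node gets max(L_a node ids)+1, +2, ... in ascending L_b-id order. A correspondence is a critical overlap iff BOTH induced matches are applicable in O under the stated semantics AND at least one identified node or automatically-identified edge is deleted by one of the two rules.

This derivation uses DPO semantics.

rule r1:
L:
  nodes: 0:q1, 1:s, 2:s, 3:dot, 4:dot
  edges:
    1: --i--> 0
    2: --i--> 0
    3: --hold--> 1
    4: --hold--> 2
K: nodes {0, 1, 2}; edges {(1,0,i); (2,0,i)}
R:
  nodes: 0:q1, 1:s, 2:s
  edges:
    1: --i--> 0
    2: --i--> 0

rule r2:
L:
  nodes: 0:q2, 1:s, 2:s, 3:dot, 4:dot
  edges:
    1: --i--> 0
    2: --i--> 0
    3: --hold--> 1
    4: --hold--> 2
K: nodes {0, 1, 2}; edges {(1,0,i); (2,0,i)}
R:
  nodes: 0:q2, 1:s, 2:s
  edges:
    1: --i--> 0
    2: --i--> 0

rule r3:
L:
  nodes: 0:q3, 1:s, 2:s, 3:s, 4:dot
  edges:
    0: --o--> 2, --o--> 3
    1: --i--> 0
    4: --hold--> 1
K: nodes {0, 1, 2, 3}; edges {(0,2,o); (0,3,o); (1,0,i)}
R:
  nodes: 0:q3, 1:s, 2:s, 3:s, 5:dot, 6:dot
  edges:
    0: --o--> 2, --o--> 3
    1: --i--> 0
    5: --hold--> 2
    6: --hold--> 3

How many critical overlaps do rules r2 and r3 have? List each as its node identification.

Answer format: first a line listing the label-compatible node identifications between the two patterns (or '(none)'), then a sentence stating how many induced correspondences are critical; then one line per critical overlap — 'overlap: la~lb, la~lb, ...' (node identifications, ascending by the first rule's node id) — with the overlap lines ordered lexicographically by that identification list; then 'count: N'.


label-compatible node identifications between L(r2) and L(r3): 1~1, 1~2, 1~3, 2~1, 2~2, 2~3, 3~4, 4~4
6 of the induced correspondences are critical overlaps of r2 and r3.
overlap: 1~1, 2~2, 3~4
overlap: 1~1, 2~3, 3~4
overlap: 1~1, 3~4
overlap: 1~2, 2~1, 4~4
overlap: 1~3, 2~1, 4~4
overlap: 2~1, 4~4
count: 6


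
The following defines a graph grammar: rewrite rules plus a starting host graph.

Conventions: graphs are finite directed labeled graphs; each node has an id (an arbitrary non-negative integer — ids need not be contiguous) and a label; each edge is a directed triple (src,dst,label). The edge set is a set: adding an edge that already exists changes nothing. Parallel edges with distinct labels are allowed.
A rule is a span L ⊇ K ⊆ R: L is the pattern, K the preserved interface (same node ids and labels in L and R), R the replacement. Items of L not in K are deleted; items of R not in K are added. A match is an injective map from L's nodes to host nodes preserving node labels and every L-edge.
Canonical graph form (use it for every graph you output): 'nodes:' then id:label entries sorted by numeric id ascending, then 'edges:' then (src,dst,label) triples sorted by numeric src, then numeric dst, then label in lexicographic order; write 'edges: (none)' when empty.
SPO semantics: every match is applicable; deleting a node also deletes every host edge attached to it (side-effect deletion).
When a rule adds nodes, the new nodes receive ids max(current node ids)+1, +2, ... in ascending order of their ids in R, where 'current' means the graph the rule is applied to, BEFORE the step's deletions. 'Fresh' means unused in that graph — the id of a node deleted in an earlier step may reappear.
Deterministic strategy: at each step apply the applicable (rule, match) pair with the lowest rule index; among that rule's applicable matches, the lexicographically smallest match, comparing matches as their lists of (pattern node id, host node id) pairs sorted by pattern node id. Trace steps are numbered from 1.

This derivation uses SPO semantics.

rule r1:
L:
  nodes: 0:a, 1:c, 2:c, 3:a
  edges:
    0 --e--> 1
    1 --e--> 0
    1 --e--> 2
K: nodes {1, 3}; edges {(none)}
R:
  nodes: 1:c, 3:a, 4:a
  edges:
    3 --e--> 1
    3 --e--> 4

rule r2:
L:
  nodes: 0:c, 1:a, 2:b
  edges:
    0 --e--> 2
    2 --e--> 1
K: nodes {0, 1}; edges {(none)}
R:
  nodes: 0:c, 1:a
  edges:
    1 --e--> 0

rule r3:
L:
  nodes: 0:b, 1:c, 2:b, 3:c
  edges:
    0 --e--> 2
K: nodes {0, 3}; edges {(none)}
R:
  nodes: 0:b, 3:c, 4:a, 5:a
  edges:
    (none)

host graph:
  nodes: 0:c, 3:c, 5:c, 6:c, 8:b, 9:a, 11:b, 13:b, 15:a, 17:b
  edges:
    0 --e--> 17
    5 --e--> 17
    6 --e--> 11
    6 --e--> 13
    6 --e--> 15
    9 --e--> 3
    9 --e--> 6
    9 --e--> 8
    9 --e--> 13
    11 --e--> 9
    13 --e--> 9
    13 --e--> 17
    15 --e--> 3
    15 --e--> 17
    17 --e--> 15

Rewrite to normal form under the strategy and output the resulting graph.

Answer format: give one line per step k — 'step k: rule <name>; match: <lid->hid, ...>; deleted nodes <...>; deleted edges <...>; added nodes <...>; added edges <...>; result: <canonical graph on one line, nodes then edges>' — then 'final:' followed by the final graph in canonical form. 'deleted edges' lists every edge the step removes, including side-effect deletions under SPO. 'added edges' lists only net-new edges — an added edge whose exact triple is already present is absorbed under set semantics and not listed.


step 1: rule r2; match: 0->0, 1->15, 2->17; deleted nodes 17; deleted edges (0,17,e); (5,17,e); (13,17,e); (15,17,e); (17,15,e); added nodes (none); added edges (15,0,e); result: nodes: 0:c, 3:c, 5:c, 6:c, 8:b, 9:a, 11:b, 13:b, 15:a edges: (6,11,e); (6,13,e); (6,15,e); (9,3,e); (9,6,e); (9,8,e); (9,13,e); (11,9,e); (13,9,e); (15,0,e); (15,3,e)
step 2: rule r2; match: 0->6, 1->9, 2->11; deleted nodes 11; deleted edges (6,11,e); (11,9,e); added nodes (none); added edges (none); result: nodes: 0:c, 3:c, 5:c, 6:c, 8:b, 9:a, 13:b, 15:a edges: (6,13,e); (6,15,e); (9,3,e); (9,6,e); (9,8,e); (9,13,e); (13,9,e); (15,0,e); (15,3,e)
step 3: rule r2; match: 0->6, 1->9, 2->13; deleted nodes 13; deleted edges (6,13,e); (9,13,e); (13,9,e); added nodes (none); added edges (none); result: nodes: 0:c, 3:c, 5:c, 6:c, 8:b, 9:a, 15:a edges: (6,15,e); (9,3,e); (9,6,e); (9,8,e); (15,0,e); (15,3,e)
final:
nodes: 0:c, 3:c, 5:c, 6:c, 8:b, 9:a, 15:a
edges: (6,15,e); (9,3,e); (9,6,e); (9,8,e); (15,0,e); (15,3,e)


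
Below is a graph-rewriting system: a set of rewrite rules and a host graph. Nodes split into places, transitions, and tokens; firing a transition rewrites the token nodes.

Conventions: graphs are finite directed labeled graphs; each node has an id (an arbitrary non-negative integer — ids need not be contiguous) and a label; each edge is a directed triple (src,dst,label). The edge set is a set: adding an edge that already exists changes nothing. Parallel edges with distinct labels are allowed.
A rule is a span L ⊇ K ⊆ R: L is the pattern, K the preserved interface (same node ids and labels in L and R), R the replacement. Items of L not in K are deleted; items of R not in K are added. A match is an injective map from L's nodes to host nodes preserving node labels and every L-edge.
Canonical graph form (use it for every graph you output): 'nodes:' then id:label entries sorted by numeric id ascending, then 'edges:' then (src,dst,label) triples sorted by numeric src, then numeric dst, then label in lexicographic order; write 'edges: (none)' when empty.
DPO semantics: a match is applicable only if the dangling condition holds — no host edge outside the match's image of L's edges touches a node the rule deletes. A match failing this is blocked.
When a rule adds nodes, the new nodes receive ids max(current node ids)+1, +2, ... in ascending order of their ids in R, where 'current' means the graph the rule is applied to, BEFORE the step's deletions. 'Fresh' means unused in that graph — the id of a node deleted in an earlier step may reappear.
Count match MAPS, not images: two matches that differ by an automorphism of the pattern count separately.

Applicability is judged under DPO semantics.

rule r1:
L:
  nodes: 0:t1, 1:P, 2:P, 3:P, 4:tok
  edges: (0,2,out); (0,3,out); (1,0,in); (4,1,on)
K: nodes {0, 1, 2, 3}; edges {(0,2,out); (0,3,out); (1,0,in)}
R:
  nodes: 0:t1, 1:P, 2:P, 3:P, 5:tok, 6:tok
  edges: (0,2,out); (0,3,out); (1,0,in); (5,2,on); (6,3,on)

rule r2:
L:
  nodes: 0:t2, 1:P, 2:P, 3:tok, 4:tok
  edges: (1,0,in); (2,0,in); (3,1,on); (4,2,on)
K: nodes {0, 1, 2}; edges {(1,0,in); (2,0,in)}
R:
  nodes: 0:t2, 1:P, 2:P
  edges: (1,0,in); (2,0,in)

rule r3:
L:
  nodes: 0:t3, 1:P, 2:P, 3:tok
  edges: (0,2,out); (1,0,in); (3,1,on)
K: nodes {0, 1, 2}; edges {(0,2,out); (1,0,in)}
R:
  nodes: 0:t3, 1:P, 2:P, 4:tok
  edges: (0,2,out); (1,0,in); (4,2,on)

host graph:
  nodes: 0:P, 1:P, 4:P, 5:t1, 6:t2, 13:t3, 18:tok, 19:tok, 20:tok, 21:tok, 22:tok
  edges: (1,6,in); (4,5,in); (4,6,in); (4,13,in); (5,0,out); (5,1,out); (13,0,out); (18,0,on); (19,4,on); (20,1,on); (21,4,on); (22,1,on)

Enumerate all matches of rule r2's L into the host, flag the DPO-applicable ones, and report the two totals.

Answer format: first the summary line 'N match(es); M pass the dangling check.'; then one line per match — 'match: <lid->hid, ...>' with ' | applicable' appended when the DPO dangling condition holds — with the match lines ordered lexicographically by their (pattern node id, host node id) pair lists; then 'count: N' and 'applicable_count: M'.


8 match(es); 8 pass the dangling check.
match: 0->6, 1->1, 2->4, 3->20, 4->19 | applicable
match: 0->6, 1->1, 2->4, 3->20, 4->21 | applicable
match: 0->6, 1->1, 2->4, 3->22, 4->19 | applicable
match: 0->6, 1->1, 2->4, 3->22, 4->21 | applicable
match: 0->6, 1->4, 2->1, 3->19, 4->20 | applicable
match: 0->6, 1->4, 2->1, 3->19, 4->22 | applicable
match: 0->6, 1->4, 2->1, 3->21, 4->20 | applicable
match: 0->6, 1->4, 2->1, 3->21, 4->22 | applicable
count: 8
applicable_count: 8


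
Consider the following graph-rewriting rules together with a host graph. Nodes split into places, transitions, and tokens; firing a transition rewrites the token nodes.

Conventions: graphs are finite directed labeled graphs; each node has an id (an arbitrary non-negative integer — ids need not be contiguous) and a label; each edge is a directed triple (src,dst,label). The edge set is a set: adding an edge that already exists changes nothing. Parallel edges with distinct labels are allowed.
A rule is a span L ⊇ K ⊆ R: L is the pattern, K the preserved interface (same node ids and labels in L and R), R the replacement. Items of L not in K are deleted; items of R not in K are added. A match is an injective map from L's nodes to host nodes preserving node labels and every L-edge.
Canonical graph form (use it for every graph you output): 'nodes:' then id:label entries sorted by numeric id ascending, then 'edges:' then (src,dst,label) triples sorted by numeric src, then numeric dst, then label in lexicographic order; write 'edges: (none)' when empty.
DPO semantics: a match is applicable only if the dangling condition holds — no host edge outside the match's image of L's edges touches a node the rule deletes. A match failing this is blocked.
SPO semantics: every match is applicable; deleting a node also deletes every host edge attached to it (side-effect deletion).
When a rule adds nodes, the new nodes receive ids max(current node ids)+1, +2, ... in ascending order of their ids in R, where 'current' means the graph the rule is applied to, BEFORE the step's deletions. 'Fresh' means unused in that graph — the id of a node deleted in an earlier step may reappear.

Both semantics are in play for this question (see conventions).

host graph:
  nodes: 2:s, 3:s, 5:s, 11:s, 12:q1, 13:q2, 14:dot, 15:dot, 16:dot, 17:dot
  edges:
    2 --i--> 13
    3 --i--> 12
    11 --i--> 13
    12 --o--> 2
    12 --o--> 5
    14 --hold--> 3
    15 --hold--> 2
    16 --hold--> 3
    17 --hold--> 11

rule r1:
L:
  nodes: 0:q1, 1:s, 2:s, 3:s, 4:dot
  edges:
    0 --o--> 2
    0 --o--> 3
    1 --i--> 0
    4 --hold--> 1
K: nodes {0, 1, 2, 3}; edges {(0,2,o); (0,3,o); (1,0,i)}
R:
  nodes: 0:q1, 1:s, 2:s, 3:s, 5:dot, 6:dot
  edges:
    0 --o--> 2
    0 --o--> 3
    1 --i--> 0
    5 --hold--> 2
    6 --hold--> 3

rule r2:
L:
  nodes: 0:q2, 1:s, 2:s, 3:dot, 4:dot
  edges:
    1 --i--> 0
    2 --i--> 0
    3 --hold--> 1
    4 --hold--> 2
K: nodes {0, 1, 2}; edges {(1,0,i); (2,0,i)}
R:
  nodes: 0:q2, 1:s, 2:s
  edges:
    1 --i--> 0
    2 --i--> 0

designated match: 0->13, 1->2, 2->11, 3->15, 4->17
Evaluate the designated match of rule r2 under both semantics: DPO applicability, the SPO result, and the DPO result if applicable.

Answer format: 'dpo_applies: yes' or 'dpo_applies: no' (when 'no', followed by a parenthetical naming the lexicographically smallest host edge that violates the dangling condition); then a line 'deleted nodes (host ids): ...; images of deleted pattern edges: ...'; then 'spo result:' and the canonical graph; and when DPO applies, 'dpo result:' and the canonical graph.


dpo_applies: yes
deleted nodes (host ids): 15, 17; images of deleted pattern edges: (15,2,hold); (17,11,hold)
spo result:
nodes: 2:s, 3:s, 5:s, 11:s, 12:q1, 13:q2, 14:dot, 16:dot
edges: (2,13,i); (3,12,i); (11,13,i); (12,2,o); (12,5,o); (14,3,hold); (16,3,hold)
dpo result:
nodes: 2:s, 3:s, 5:s, 11:s, 12:q1, 13:q2, 14:dot, 16:dot
edges: (2,13,i); (3,12,i); (11,13,i); (12,2,o); (12,5,o); (14,3,hold); (16,3,hold)


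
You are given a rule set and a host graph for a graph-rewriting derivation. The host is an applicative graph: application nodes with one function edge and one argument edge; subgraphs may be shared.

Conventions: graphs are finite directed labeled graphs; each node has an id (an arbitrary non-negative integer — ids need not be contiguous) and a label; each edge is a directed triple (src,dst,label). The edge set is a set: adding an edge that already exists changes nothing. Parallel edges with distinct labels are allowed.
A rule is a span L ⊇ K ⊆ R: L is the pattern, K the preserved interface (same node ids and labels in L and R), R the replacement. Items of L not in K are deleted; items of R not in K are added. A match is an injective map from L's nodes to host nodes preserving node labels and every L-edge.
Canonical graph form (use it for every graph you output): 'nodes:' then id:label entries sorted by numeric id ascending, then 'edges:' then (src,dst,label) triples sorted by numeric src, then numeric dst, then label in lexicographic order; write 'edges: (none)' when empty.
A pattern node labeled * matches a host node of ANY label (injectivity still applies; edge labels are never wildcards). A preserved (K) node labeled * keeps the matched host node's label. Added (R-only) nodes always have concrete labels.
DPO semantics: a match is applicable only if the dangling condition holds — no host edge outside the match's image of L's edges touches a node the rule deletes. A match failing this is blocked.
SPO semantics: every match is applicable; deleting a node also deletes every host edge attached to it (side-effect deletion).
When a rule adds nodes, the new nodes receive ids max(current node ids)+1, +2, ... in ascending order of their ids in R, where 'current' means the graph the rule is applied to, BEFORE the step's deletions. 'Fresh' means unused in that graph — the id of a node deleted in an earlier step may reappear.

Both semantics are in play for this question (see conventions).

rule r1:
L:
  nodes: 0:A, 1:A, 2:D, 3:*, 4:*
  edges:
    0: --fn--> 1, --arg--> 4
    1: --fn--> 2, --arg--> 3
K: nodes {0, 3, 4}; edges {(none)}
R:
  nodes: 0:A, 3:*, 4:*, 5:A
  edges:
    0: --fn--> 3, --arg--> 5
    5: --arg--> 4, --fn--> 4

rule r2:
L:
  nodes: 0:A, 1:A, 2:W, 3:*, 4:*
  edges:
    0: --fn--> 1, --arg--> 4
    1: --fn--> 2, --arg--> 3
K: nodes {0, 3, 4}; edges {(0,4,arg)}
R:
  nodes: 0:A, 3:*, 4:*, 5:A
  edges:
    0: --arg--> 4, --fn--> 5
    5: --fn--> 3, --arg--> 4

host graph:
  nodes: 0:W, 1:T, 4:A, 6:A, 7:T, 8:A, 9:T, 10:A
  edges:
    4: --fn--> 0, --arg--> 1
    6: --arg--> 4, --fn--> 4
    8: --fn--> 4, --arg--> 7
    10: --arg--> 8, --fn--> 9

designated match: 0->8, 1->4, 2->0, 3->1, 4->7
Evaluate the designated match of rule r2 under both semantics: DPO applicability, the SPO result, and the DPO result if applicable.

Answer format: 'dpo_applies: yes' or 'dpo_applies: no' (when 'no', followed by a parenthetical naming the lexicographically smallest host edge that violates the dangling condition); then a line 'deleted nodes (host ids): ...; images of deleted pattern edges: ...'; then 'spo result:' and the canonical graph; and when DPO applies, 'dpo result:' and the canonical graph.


dpo_applies: no
(the rule deletes node 4, which keeps host edge (6,4,arg) outside the match image — the dangling condition fails, DPO blocks; SPO proceeds and side-deletes such edges)
deleted nodes (host ids): 0, 4; images of deleted pattern edges: (4,0,fn); (4,1,arg); (8,4,fn)
spo result:
nodes: 1:T, 6:A, 7:T, 8:A, 9:T, 10:A, 11:A
edges: (8,7,arg); (8,11,fn); (10,8,arg); (10,9,fn); (11,1,fn); (11,7,arg)


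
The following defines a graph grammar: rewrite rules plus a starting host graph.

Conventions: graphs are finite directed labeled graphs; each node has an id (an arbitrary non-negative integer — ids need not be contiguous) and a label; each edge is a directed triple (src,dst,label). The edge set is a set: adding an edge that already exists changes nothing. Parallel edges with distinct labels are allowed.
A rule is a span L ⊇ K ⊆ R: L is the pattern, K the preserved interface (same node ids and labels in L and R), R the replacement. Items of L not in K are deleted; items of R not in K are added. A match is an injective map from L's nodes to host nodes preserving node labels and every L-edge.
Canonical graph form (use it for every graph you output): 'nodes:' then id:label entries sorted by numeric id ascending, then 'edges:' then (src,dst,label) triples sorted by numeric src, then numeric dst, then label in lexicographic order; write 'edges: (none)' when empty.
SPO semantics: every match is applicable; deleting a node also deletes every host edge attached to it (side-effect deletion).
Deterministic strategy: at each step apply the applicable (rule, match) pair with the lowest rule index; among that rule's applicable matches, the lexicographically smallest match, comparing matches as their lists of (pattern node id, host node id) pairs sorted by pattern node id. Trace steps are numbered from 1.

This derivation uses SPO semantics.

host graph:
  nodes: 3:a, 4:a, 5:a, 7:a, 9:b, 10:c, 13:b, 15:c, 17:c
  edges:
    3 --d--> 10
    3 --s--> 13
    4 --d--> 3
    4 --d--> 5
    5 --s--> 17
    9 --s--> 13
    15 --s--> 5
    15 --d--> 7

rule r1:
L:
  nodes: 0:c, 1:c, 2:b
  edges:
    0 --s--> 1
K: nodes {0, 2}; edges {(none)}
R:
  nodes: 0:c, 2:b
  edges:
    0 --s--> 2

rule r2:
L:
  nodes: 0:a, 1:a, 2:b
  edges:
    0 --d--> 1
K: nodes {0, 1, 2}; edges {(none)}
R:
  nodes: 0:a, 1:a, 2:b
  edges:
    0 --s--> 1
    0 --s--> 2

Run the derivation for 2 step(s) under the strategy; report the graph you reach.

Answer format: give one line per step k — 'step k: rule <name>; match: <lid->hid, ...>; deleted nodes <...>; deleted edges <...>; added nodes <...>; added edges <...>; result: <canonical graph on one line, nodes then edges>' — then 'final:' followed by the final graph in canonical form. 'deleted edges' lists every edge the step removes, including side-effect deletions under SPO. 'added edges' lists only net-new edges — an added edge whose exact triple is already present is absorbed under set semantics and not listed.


step 1: rule r2; match: 0->4, 1->3, 2->9; deleted nodes (none); deleted edges (4,3,d); added nodes (none); added edges (4,3,s); (4,9,s); result: nodes: 3:a, 4:a, 5:a, 7:a, 9:b, 10:c, 13:b, 15:c, 17:c edges: (3,10,d); (3,13,s); (4,3,s); (4,5,d); (4,9,s); (5,17,s); (9,13,s); (15,5,s); (15,7,d)
step 2: rule r2; match: 0->4, 1->5, 2->9; deleted nodes (none); deleted edges (4,5,d); added nodes (none); added edges (4,5,s); result: nodes: 3:a, 4:a, 5:a, 7:a, 9:b, 10:c, 13:b, 15:c, 17:c edges: (3,10,d); (3,13,s); (4,3,s); (4,5,s); (4,9,s); (5,17,s); (9,13,s); (15,5,s); (15,7,d)
final:
nodes: 3:a, 4:a, 5:a, 7:a, 9:b, 10:c, 13:b, 15:c, 17:c
edges: (3,10,d); (3,13,s); (4,3,s); (4,5,s); (4,9,s); (5,17,s); (9,13,s); (15,5,s); (15,7,d)


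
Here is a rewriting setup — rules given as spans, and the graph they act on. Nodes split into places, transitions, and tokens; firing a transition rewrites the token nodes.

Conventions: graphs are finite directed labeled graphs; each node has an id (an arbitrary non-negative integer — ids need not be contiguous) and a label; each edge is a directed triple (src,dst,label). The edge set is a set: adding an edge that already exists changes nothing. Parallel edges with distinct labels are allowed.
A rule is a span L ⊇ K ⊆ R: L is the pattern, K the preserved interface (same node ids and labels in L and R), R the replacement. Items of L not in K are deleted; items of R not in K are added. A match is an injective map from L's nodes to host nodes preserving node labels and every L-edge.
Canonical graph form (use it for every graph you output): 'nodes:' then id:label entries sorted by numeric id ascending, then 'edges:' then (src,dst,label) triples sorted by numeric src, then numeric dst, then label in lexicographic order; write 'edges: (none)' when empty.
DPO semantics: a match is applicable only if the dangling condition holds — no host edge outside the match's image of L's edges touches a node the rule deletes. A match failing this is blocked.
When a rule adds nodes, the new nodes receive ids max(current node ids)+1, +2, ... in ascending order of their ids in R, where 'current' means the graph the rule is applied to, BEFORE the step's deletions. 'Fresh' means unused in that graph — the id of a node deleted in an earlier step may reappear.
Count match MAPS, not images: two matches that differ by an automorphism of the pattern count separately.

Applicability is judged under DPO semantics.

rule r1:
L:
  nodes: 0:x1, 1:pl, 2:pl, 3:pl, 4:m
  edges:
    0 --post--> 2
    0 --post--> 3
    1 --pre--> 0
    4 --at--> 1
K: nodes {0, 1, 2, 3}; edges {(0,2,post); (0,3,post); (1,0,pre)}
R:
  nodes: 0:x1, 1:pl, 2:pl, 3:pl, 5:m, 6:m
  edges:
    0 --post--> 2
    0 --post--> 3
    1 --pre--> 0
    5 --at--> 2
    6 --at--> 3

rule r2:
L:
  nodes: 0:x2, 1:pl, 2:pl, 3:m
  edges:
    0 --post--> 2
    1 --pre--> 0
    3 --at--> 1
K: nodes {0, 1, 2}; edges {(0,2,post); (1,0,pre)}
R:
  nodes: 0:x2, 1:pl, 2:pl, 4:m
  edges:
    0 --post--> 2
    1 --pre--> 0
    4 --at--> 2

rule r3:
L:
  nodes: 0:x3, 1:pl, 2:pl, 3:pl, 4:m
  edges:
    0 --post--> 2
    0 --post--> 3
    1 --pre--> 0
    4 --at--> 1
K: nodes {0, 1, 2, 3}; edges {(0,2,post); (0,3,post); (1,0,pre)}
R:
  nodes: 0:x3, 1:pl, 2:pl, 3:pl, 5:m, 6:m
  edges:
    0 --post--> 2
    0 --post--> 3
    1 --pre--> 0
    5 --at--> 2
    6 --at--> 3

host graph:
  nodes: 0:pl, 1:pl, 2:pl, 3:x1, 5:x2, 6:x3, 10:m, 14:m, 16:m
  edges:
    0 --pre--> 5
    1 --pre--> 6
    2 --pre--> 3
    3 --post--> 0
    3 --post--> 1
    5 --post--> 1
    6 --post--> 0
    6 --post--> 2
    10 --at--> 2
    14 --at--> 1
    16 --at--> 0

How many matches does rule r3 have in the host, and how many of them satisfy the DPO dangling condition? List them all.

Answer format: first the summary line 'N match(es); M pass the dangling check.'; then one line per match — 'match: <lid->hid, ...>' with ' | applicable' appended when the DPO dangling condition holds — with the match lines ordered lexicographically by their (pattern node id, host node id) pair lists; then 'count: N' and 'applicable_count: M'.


2 match(es); 2 pass the dangling check.
match: 0->6, 1->1, 2->0, 3->2, 4->14 | applicable
match: 0->6, 1->1, 2->2, 3->0, 4->14 | applicable
count: 2
applicable_count: 2


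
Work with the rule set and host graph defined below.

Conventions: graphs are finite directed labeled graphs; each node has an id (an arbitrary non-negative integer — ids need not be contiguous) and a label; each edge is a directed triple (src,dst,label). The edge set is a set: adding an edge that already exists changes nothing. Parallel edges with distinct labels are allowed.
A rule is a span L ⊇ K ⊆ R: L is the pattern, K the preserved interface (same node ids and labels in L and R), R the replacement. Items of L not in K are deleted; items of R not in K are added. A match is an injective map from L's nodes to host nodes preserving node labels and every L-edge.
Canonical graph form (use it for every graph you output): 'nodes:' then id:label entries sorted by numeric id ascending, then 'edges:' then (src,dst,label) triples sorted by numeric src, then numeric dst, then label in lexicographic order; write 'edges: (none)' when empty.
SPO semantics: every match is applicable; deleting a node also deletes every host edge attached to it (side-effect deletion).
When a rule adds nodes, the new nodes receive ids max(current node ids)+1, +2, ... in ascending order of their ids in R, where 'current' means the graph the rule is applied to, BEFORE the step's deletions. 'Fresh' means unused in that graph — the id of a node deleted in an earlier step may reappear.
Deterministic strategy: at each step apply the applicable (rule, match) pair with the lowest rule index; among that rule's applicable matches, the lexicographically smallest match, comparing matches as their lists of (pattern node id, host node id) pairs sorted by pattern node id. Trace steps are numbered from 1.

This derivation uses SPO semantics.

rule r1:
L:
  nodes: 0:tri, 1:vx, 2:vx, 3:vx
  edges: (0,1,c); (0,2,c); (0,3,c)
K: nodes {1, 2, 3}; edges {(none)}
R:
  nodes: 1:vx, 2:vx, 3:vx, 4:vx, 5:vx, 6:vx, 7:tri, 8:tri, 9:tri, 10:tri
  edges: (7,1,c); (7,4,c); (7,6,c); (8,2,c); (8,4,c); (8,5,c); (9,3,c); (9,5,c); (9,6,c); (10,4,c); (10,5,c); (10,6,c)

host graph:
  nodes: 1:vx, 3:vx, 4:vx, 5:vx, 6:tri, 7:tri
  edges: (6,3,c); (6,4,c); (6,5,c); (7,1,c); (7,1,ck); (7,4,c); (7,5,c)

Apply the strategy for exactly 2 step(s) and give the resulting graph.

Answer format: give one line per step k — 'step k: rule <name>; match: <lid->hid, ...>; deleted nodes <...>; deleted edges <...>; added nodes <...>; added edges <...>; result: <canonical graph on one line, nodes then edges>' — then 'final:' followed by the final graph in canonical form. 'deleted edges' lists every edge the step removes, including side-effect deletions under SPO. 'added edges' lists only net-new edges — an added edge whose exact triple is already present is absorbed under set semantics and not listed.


step 1: rule r1; match: 0->6, 1->3, 2->4, 3->5; deleted nodes 6; deleted edges (6,3,c); (6,4,c); (6,5,c); added nodes 8, 9, 10, 11, 12, 13, 14; added edges (11,3,c); (11,8,c); (11,10,c); (12,4,c); (12,8,c); (12,9,c); (13,5,c); (13,9,c); (13,10,c); (14,8,c); (14,9,c); (14,10,c); result: nodes: 1:vx, 3:vx, 4:vx, 5:vx, 7:tri, 8:vx, 9:vx, 10:vx, 11:tri, 12:tri, 13:tri, 14:tri edges: (7,1,c); (7,1,ck); (7,4,c); (7,5,c); (11,3,c); (11,8,c); (11,10,c); (12,4,c); (12,8,c); (12,9,c); (13,5,c); (13,9,c); (13,10,c); (14,8,c); (14,9,c); (14,10,c)
step 2: rule r1; match: 0->7, 1->1, 2->4, 3->5; deleted nodes 7; deleted edges (7,1,c); (7,1,ck); (7,4,c); (7,5,c); added nodes 15, 16, 17, 18, 19, 20, 21; added edges (18,1,c); (18,15,c); (18,17,c); (19,4,c); (19,15,c); (19,16,c); (20,5,c); (20,16,c); (20,17,c); (21,15,c); (21,16,c); (21,17,c); result: nodes: 1:vx, 3:vx, 4:vx, 5:vx, 8:vx, 9:vx, 10:vx, 11:tri, 12:tri, 13:tri, 14:tri, 15:vx, 16:vx, 17:vx, 18:tri, 19:tri, 20:tri, 21:tri edges: (11,3,c); (11,8,c); (11,10,c); (12,4,c); (12,8,c); (12,9,c); (13,5,c); (13,9,c); (13,10,c); (14,8,c); (14,9,c); (14,10,c); (18,1,c); (18,15,c); (18,17,c); (19,4,c); (19,15,c); (19,16,c); (20,5,c); (20,16,c); (20,17,c); (21,15,c); (21,16,c); (21,17,c)
final:
nodes: 1:vx, 3:vx, 4:vx, 5:vx, 8:vx, 9:vx, 10:vx, 11:tri, 12:tri, 13:tri, 14:tri, 15:vx, 16:vx, 17:vx, 18:tri, 19:tri, 20:tri, 21:tri
edges: (11,3,c); (11,8,c); (11,10,c); (12,4,c); (12,8,c); (12,9,c); (13,5,c); (13,9,c); (13,10,c); (14,8,c); (14,9,c); (14,10,c); (18,1,c); (18,15,c); (18,17,c); (19,4,c); (19,15,c); (19,16,c); (20,5,c); (20,16,c); (20,17,c); (21,15,c); (21,16,c); (21,17,c)


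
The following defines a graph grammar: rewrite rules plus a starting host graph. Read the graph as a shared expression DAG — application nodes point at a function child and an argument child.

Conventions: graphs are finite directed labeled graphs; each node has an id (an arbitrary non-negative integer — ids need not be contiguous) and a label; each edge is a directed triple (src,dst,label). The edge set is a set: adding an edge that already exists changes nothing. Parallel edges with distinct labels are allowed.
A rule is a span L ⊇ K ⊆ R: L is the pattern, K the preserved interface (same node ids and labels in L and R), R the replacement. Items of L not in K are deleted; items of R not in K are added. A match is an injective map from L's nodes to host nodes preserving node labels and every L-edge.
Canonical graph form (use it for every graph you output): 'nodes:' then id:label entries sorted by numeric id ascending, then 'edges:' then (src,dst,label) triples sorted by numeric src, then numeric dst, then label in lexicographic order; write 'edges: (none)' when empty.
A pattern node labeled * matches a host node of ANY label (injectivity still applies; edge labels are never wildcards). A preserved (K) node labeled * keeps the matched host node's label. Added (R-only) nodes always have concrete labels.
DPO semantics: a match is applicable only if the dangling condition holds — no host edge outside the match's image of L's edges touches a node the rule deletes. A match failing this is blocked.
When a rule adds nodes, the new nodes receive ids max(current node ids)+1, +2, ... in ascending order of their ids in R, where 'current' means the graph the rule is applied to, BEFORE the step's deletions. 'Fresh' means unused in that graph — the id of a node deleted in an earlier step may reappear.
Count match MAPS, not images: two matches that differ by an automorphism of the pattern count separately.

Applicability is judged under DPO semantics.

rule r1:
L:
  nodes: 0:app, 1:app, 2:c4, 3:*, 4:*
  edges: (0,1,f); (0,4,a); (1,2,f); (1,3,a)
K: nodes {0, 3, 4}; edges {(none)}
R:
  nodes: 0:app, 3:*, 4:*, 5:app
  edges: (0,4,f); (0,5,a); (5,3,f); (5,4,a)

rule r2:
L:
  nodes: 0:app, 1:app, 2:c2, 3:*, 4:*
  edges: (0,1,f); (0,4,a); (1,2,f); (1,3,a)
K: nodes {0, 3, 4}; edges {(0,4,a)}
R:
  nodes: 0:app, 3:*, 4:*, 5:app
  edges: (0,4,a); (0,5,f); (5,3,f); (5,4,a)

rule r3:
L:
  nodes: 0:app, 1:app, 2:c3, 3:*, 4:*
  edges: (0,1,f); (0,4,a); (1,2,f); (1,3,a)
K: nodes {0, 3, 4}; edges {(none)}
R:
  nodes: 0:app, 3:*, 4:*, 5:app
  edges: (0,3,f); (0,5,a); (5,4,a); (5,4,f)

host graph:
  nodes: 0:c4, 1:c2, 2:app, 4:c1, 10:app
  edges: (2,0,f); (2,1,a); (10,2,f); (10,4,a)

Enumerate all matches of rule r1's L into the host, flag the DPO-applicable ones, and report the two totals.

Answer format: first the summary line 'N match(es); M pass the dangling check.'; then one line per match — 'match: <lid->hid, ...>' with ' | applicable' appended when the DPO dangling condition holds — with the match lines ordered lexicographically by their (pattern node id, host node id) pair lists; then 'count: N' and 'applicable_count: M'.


1 match(es); 1 pass the dangling check.
match: 0->10, 1->2, 2->0, 3->1, 4->4 | applicable
count: 1
applicable_count: 1


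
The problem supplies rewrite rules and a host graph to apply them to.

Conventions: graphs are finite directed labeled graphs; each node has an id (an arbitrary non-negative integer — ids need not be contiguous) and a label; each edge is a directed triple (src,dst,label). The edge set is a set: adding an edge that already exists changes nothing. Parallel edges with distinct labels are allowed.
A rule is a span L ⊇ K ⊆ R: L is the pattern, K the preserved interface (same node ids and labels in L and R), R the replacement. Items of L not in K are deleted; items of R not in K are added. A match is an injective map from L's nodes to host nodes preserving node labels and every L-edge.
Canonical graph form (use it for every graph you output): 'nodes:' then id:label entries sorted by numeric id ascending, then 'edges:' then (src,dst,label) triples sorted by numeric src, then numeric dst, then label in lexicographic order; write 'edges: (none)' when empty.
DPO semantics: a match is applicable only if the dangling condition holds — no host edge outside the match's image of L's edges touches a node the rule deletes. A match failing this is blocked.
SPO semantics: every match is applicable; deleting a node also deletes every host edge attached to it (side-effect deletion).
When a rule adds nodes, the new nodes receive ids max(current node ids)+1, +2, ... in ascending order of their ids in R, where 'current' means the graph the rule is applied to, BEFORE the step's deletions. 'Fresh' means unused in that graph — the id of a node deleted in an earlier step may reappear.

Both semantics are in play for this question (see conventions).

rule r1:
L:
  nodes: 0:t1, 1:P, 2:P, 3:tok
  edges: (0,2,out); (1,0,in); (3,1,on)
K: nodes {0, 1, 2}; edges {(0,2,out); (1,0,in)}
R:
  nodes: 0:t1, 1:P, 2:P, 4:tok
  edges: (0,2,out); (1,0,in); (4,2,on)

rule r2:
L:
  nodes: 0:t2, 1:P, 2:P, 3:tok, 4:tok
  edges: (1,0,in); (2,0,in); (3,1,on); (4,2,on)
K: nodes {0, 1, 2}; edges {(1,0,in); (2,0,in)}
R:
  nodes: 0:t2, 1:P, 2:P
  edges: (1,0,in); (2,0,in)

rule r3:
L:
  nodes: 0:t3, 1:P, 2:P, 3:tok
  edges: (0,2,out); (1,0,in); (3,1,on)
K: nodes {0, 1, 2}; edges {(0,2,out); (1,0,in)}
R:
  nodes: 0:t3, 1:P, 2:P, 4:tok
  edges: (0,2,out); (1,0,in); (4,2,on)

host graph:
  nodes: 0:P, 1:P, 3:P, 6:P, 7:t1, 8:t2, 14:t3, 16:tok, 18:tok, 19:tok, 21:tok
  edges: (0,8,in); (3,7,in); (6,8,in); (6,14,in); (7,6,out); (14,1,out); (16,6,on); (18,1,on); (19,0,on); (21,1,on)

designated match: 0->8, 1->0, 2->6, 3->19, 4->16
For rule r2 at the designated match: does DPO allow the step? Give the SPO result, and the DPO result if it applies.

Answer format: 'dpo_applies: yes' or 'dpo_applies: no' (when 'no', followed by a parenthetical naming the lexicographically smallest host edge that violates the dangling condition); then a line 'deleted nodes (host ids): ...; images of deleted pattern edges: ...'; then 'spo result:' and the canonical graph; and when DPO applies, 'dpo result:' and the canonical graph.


dpo_applies: yes
deleted nodes (host ids): 16, 19; images of deleted pattern edges: (16,6,on); (19,0,on)
spo result:
nodes: 0:P, 1:P, 3:P, 6:P, 7:t1, 8:t2, 14:t3, 18:tok, 21:tok
edges: (0,8,in); (3,7,in); (6,8,in); (6,14,in); (7,6,out); (14,1,out); (18,1,on); (21,1,on)
dpo result:
nodes: 0:P, 1:P, 3:P, 6:P, 7:t1, 8:t2, 14:t3, 18:tok, 21:tok
edges: (0,8,in); (3,7,in); (6,8,in); (6,14,in); (7,6,out); (14,1,out); (18,1,on); (21,1,on)
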